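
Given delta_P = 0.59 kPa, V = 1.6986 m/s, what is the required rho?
Formula: V = \sqrt{\frac{2 \Delta P}{\rho}}
Substituting knowns: 1.6986 = √(2·(0.59·1000)/rho)
Solving for rho: rho = 2·(0.59·1000)/1.6986² = 409 kg/m³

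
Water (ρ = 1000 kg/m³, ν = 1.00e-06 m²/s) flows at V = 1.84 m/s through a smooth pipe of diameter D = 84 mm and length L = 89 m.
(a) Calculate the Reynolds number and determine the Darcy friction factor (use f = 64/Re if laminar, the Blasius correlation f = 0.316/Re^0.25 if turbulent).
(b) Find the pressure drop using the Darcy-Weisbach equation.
(a) Re = V·D/ν = 1.84·0.084/1.00e-06 = 154560 → turbulent (Re > 4000); f = 0.316/Re^0.25 = 0.316/154560^0.25 = 0.015937 (Blasius is strictly valid for Re ≲ 1e5; used here as the smooth-pipe estimate the problem specifies)
(b) Darcy-Weisbach: ΔP = f·(L/D)·½ρV²/1000 = 0.015937·(89/0.084)·½·1000·1.84²/1000 = 28.58 kPa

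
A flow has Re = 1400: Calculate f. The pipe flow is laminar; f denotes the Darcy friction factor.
Formula: f = \frac{64}{Re}
f = 64/1400 = 0.04571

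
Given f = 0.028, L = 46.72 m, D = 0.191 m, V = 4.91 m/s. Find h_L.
Formula: h_L = f \frac{L}{D} \frac{V^2}{2g}
h_L = 0.028·(46.72/0.191)·4.91²/(2·9.81) = 8.416 m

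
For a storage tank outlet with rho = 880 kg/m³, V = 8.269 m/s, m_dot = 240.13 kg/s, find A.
Formula: \dot{m} = \rho A V
Substituting knowns: 240.13 = 880·A·8.269
Solving for A: A = 240.13/(880·8.269) = 0.033 m²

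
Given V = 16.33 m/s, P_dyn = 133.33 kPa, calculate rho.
Formula: P_{dyn} = \frac{1}{2} \rho V^2
Substituting knowns: 133.33 = 0.5·rho·16.33²/1000
Solving for rho: rho = 2·(133.33·1000)/16.33² = 1000 kg/m³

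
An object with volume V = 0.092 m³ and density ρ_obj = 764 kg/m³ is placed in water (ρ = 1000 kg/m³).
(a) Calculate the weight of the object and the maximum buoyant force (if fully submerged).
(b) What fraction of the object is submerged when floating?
(a) W=rho_obj*g*V=764*9.81*0.092=689.5 N; F_B(max)=rho*g*V=1000*9.81*0.092=902.5 N
(b) Floating fraction=rho_obj/rho=764/1000=0.764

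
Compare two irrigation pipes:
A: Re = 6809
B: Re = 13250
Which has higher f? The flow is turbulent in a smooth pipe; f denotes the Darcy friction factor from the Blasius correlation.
f(A) = 0.03479, f(B) = 0.02945. Answer: A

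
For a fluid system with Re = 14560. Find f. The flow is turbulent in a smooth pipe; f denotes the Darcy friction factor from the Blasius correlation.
Formula: f = \frac{0.316}{Re^{0.25}}
f = 0.316/14560^0.25 = 0.02877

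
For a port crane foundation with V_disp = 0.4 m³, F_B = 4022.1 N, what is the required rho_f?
Formula: F_B = \rho_f g V_{disp}
Substituting knowns: 4022.1 = rho_f·9.81·0.4
Solving for rho_f: rho_f = 4022.1/(9.81·0.4) = 1025 kg/m³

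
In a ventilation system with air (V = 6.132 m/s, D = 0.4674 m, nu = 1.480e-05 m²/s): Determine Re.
Formula: Re = \frac{V D}{\nu}
Re = 6.132·0.4674/1.480e-05 = 193655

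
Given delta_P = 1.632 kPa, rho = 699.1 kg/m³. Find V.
Formula: V = \sqrt{\frac{2 \Delta P}{\rho}}
V = √(2·(1.632·1000)/699.1) = 2.161 m/s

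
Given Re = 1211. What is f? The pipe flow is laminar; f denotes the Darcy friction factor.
Formula: f = \frac{64}{Re}
f = 64/1211 = 0.05285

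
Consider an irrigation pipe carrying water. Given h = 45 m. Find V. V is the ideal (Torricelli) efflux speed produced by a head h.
Formula: V = \sqrt{2 g h}
V = √(2·9.81·45) = 29.71 m/s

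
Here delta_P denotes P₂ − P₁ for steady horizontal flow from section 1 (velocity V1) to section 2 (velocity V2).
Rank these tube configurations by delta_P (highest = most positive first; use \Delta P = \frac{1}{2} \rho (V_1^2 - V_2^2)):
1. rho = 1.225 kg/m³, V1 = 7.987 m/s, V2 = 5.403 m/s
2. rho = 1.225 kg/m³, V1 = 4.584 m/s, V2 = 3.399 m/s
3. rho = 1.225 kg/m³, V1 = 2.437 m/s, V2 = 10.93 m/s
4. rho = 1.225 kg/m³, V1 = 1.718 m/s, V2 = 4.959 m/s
Case 1: delta_P = 0.02119 kPa
Case 2: delta_P = 0.005794 kPa
Case 3: delta_P = -0.06953 kPa
Case 4: delta_P = -0.01325 kPa
Ranking (highest first): 1, 2, 4, 3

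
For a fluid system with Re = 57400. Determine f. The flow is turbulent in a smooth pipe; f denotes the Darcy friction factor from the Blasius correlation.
Formula: f = \frac{0.316}{Re^{0.25}}
f = 0.316/57400^0.25 = 0.02042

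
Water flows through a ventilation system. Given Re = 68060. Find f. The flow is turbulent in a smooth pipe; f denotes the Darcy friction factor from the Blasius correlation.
Formula: f = \frac{0.316}{Re^{0.25}}
f = 0.316/68060^0.25 = 0.01956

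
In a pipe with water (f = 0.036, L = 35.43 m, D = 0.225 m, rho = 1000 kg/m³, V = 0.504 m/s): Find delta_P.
Formula: \Delta P = f \frac{L}{D} \frac{\rho V^2}{2}
delta_P = 0.036·(35.43/0.225)·0.5·1000·0.504²/1000 = 0.72 kPa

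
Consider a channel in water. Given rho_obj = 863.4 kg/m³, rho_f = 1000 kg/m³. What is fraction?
Formula: f_{sub} = \frac{\rho_{obj}}{\rho_f}
fraction = 863.4/1000 = 0.8634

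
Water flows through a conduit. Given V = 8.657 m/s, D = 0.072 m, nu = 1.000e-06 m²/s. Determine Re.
Formula: Re = \frac{V D}{\nu}
Re = 8.657·0.072/1.000e-06 = 623304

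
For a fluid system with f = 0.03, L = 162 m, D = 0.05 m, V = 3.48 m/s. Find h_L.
Formula: h_L = f \frac{L}{D} \frac{V^2}{2g}
h_L = 0.03·(162/0.05)·3.48²/(2·9.81) = 60 m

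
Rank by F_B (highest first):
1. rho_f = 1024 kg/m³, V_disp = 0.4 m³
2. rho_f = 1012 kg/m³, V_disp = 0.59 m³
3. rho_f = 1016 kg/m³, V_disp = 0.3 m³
Case 1: F_B = 4018 N
Case 2: F_B = 5857 N
Case 3: F_B = 2990 N
Ranking (highest first): 2, 1, 3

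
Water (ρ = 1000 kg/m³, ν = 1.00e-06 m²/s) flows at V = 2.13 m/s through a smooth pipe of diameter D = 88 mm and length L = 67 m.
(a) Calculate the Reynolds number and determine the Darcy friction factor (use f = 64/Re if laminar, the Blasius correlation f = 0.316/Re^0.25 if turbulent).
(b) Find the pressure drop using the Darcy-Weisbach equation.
(a) Re = V·D/ν = 2.13·0.088/1.00e-06 = 187440 → turbulent (Re > 4000); f = 0.316/Re^0.25 = 0.316/187440^0.25 = 0.015187 (Blasius is strictly valid for Re ≲ 1e5; used here as the smooth-pipe estimate the problem specifies)
(b) Darcy-Weisbach: ΔP = f·(L/D)·½ρV²/1000 = 0.015187·(67/0.088)·½·1000·2.13²/1000 = 26.23 kPa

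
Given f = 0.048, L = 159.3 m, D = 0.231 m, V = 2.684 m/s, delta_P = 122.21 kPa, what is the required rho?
Formula: \Delta P = f \frac{L}{D} \frac{\rho V^2}{2}
Substituting knowns: 122.21 = 0.048·(159.3/0.231)·0.5·rho·2.684²/1000
Solving for rho: rho = (122.21·1000)/(0.048·(159.3/0.231)·0.5·2.684²) = 1025 kg/m³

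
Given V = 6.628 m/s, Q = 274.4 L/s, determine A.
Formula: Q = A V
Substituting knowns: 274.4 = A·6.628·1000
Solving for A: A = (274.4/1000)/6.628 = 0.0414 m²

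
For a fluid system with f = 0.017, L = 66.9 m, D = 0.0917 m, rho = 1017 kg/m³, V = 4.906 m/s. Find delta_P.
Formula: \Delta P = f \frac{L}{D} \frac{\rho V^2}{2}
delta_P = 0.017·(66.9/0.0917)·0.5·1017·4.906²/1000 = 151.8 kPa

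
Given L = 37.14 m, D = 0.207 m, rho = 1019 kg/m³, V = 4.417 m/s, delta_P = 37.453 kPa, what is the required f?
Formula: \Delta P = f \frac{L}{D} \frac{\rho V^2}{2}
Substituting knowns: 37.453 = f·(37.14/0.207)·0.5·1019·4.417²/1000
Solving for f: f = (37.453·1000)/((37.14/0.207)·0.5·1019·4.417²) = 0.021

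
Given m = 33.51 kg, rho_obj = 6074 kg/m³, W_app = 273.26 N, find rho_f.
Formula: W_{app} = mg\left(1 - \frac{\rho_f}{\rho_{obj}}\right)
Substituting knowns: 273.26 = 33.51·9.81·(1 − rho_f/6074)
Solving for rho_f: rho_f = 6074·(1 − 273.26/(33.51·9.81)) = 1025 kg/m³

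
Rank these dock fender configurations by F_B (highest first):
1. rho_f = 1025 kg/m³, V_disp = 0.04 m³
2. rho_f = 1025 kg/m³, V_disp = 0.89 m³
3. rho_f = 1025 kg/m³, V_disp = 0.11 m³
Case 1: F_B = 402.2 N
Case 2: F_B = 8949 N
Case 3: F_B = 1106 N
Ranking (highest first): 2, 3, 1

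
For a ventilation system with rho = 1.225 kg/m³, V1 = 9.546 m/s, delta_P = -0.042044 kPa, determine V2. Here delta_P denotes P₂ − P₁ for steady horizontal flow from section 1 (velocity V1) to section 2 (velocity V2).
Formula: \Delta P = \frac{1}{2} \rho (V_1^2 - V_2^2)
Substituting knowns: -0.042044 = 0.5·1.225·(9.546² − V2²)/1000
Solving for V2: V2 = √(9.546² − 2·(-0.042044·1000)/1.225) = 12.64 m/s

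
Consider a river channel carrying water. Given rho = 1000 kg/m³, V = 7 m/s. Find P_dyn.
Formula: P_{dyn} = \frac{1}{2} \rho V^2
P_dyn = 0.5·1000·7²/1000 = 24.5 kPa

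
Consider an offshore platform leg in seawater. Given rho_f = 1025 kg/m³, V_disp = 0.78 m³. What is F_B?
Formula: F_B = \rho_f g V_{disp}
F_B = 1025·9.81·0.78 = 7843 N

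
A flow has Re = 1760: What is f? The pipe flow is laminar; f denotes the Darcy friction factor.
Formula: f = \frac{64}{Re}
f = 64/1760 = 0.03636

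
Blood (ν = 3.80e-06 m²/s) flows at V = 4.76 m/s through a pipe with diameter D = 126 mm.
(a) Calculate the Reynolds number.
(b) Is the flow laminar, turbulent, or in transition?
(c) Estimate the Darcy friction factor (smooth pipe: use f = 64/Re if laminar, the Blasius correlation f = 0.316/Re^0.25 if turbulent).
(a) Re = V·D/ν = 4.76·0.126/3.80e-06 = 157830
(b) Flow regime: turbulent (Re > 4000)
(c) Friction factor: f = 0.316/Re^0.25 = 0.316/157830^0.25 = 0.01585 (Blasius is strictly valid for Re ≲ 1e5; used here as the smooth-pipe estimate the problem specifies)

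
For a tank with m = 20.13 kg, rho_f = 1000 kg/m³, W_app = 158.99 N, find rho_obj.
Formula: W_{app} = mg\left(1 - \frac{\rho_f}{\rho_{obj}}\right)
Substituting knowns: 158.99 = 20.13·9.81·(1 − 1000/rho_obj)
Solving for rho_obj: rho_obj = 1000/(1 − 158.99/(20.13·9.81)) = 5131 kg/m³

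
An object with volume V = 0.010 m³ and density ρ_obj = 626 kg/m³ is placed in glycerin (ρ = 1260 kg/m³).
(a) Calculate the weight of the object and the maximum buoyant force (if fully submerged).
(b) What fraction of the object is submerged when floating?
(a) W=rho_obj*g*V=626*9.81*0.010=61.4 N; F_B(max)=rho*g*V=1260*9.81*0.010=123.6 N
(b) Floating fraction=rho_obj/rho=626/1260=0.497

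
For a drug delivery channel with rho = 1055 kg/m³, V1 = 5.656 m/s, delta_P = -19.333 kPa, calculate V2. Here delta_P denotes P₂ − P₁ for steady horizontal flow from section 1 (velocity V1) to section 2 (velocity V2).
Formula: \Delta P = \frac{1}{2} \rho (V_1^2 - V_2^2)
Substituting knowns: -19.333 = 0.5·1055·(5.656² − V2²)/1000
Solving for V2: V2 = √(5.656² − 2·(-19.333·1000)/1055) = 8.285 m/s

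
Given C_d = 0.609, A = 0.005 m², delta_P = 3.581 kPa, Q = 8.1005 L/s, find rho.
Formula: Q = C_d A \sqrt{\frac{2 \Delta P}{\rho}}
Substituting knowns: 8.1005 = 0.609·0.005·√(2·(3.581·1000)/rho)·1000
Solving for rho: rho = 2·(3.581·1000)/((8.1005/1000)/(0.609·0.005))² = 1012 kg/m³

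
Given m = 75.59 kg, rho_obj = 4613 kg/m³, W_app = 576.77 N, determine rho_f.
Formula: W_{app} = mg\left(1 - \frac{\rho_f}{\rho_{obj}}\right)
Substituting knowns: 576.77 = 75.59·9.81·(1 − rho_f/4613)
Solving for rho_f: rho_f = 4613·(1 − 576.77/(75.59·9.81)) = 1025 kg/m³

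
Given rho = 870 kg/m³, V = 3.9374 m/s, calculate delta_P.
Formula: V = \sqrt{\frac{2 \Delta P}{\rho}}
Substituting knowns: 3.9374 = √(2·(delta_P·1000)/870)
Solving for delta_P: delta_P = 3.9374²·870/2/1000 = 6.744 kPa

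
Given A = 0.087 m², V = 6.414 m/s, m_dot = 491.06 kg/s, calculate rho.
Formula: \dot{m} = \rho A V
Substituting knowns: 491.06 = rho·0.087·6.414
Solving for rho: rho = 491.06/(0.087·6.414) = 880 kg/m³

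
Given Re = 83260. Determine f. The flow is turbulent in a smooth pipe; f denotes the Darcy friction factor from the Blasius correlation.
Formula: f = \frac{0.316}{Re^{0.25}}
f = 0.316/83260^0.25 = 0.0186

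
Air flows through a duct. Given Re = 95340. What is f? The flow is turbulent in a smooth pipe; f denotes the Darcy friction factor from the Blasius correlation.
Formula: f = \frac{0.316}{Re^{0.25}}
f = 0.316/95340^0.25 = 0.01798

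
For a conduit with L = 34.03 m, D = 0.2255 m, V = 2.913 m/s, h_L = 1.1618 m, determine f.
Formula: h_L = f \frac{L}{D} \frac{V^2}{2g}
Substituting knowns: 1.1618 = f·(34.03/0.2255)·2.913²/(2·9.81)
Solving for f: f = 1.1618·2·9.81/((34.03/0.2255)·2.913²) = 0.0178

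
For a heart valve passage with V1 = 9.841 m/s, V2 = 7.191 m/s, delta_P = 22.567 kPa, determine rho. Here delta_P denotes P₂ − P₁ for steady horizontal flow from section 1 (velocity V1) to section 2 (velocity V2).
Formula: \Delta P = \frac{1}{2} \rho (V_1^2 - V_2^2)
Substituting knowns: 22.567 = 0.5·rho·(9.841² − 7.191²)/1000
Solving for rho: rho = 2·(22.567·1000)/(9.841² − 7.191²) = 1000 kg/m³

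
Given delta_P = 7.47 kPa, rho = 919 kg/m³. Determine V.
Formula: V = \sqrt{\frac{2 \Delta P}{\rho}}
V = √(2·(7.47·1000)/919) = 4.032 m/s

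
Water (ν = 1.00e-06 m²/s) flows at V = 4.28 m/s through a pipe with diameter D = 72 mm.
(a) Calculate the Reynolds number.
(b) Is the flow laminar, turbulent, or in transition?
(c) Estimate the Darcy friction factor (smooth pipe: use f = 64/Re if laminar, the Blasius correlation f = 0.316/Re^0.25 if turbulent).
(a) Re = V·D/ν = 4.28·0.072/1.00e-06 = 308160
(b) Flow regime: turbulent (Re > 4000)
(c) Friction factor: f = 0.316/Re^0.25 = 0.316/308160^0.25 = 0.01341 (Blasius is strictly valid for Re ≲ 1e5; used here as the smooth-pipe estimate the problem specifies)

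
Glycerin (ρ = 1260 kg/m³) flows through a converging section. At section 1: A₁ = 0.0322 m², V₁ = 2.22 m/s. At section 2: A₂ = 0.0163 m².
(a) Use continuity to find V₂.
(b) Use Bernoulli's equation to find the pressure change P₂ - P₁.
(a) Continuity: A₁V₁=A₂V₂ -> V₂=A₁V₁/A₂=0.0322*2.22/0.0163=4.39 m/s
(b) Bernoulli: P₂-P₁=0.5*rho*(V₁^2-V₂^2)/1000=0.5*1260*(2.22^2-4.39^2)/1000=-9.037 kPa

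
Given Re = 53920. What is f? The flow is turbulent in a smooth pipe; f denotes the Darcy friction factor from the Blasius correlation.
Formula: f = \frac{0.316}{Re^{0.25}}
f = 0.316/53920^0.25 = 0.02074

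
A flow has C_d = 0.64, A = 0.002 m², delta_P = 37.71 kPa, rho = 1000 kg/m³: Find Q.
Formula: Q = C_d A \sqrt{\frac{2 \Delta P}{\rho}}
Q = 0.64·0.002·√(2·(37.71·1000)/1000)·1000 = 11.12 L/s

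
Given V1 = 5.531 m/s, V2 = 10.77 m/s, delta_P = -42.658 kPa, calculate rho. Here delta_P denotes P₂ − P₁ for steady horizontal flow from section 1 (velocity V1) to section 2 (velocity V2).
Formula: \Delta P = \frac{1}{2} \rho (V_1^2 - V_2^2)
Substituting knowns: -42.658 = 0.5·rho·(5.531² − 10.77²)/1000
Solving for rho: rho = 2·(-42.658·1000)/(5.531² − 10.77²) = 999 kg/m³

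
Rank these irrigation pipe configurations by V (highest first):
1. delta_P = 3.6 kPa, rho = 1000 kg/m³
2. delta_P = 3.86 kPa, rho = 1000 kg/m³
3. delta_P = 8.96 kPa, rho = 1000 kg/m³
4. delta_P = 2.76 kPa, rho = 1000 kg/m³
Case 1: V = 2.683 m/s
Case 2: V = 2.778 m/s
Case 3: V = 4.233 m/s
Case 4: V = 2.349 m/s
Ranking (highest first): 3, 2, 1, 4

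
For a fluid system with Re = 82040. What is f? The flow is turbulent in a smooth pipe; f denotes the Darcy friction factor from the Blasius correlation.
Formula: f = \frac{0.316}{Re^{0.25}}
f = 0.316/82040^0.25 = 0.01867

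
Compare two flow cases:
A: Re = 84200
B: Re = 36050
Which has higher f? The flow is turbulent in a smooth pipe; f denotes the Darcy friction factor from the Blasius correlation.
f(A) = 0.01855, f(B) = 0.02293. Answer: B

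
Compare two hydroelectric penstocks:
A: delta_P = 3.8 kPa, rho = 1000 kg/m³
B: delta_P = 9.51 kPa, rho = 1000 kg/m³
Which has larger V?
V(A) = 2.757 m/s, V(B) = 4.361 m/s. Answer: B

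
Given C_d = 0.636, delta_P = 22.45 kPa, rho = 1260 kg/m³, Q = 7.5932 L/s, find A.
Formula: Q = C_d A \sqrt{\frac{2 \Delta P}{\rho}}
Substituting knowns: 7.5932 = 0.636·A·√(2·(22.45·1000)/1260)·1000
Solving for A: A = (7.5932/1000)/(0.636·√(2·(22.45·1000)/1260)) = 0.002 m²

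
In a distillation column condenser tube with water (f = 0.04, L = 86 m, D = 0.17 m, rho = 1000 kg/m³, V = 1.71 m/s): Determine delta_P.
Formula: \Delta P = f \frac{L}{D} \frac{\rho V^2}{2}
delta_P = 0.04·(86/0.17)·0.5·1000·1.71²/1000 = 29.59 kPa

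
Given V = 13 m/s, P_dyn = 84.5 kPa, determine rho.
Formula: P_{dyn} = \frac{1}{2} \rho V^2
Substituting knowns: 84.5 = 0.5·rho·13²/1000
Solving for rho: rho = 2·(84.5·1000)/13² = 1000 kg/m³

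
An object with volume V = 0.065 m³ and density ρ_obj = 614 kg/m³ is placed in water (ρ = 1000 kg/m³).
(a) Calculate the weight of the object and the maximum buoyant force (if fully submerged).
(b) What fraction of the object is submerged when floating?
(a) W=rho_obj*g*V=614*9.81*0.065=391.5 N; F_B(max)=rho*g*V=1000*9.81*0.065=637.6 N
(b) Floating fraction=rho_obj/rho=614/1000=0.614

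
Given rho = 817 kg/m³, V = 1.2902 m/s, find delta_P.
Formula: V = \sqrt{\frac{2 \Delta P}{\rho}}
Substituting knowns: 1.2902 = √(2·(delta_P·1000)/817)
Solving for delta_P: delta_P = 1.2902²·817/2/1000 = 0.68 kPa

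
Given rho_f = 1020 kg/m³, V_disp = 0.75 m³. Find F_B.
Formula: F_B = \rho_f g V_{disp}
F_B = 1020·9.81·0.75 = 7505 N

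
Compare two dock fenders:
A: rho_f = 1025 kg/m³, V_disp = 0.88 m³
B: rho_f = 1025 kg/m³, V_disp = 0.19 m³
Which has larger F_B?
F_B(A) = 8849 N, F_B(B) = 1910 N. Answer: A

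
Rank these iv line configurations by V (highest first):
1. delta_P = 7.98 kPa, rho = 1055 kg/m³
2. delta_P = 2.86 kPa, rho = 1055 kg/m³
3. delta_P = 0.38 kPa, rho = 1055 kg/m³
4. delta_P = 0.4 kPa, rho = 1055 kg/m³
Case 1: V = 3.889 m/s
Case 2: V = 2.328 m/s
Case 3: V = 0.8488 m/s
Case 4: V = 0.8708 m/s
Ranking (highest first): 1, 2, 4, 3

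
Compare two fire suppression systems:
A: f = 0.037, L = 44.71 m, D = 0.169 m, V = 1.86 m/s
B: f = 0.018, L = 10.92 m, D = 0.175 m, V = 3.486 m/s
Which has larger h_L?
h_L(A) = 1.726 m, h_L(B) = 0.6957 m. Answer: A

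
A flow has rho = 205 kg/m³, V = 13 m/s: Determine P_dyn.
Formula: P_{dyn} = \frac{1}{2} \rho V^2
P_dyn = 0.5·205·13²/1000 = 17.32 kPa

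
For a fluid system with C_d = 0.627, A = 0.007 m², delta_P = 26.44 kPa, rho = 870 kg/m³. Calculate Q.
Formula: Q = C_d A \sqrt{\frac{2 \Delta P}{\rho}}
Q = 0.627·0.007·√(2·(26.44·1000)/870)·1000 = 34.22 L/s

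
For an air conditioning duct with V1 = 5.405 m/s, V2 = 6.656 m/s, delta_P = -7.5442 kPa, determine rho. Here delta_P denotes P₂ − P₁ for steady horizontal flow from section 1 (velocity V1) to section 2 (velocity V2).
Formula: \Delta P = \frac{1}{2} \rho (V_1^2 - V_2^2)
Substituting knowns: -7.5442 = 0.5·rho·(5.405² − 6.656²)/1000
Solving for rho: rho = 2·(-7.5442·1000)/(5.405² − 6.656²) = 1000 kg/m³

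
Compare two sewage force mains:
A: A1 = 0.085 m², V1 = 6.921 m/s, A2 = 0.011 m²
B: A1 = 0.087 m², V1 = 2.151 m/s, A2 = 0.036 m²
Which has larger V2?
V2(A) = 53.48 m/s, V2(B) = 5.198 m/s. Answer: A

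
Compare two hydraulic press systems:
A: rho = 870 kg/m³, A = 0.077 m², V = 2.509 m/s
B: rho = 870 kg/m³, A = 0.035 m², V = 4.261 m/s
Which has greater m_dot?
m_dot(A) = 168.1 kg/s, m_dot(B) = 129.7 kg/s. Answer: A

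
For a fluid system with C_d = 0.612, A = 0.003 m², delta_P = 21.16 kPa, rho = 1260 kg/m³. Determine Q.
Formula: Q = C_d A \sqrt{\frac{2 \Delta P}{\rho}}
Q = 0.612·0.003·√(2·(21.16·1000)/1260)·1000 = 10.64 L/s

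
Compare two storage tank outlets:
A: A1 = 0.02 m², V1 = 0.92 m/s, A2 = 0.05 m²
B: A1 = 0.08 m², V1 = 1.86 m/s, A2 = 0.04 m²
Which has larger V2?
V2(A) = 0.368 m/s, V2(B) = 3.72 m/s. Answer: B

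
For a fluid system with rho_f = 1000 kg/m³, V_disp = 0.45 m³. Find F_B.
Formula: F_B = \rho_f g V_{disp}
F_B = 1000·9.81·0.45 = 4414 N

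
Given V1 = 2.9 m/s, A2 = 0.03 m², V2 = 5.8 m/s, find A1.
Formula: V_2 = \frac{A_1 V_1}{A_2}
Substituting knowns: 5.8 = A1·2.9/0.03
Solving for A1: A1 = 5.8·0.03/2.9 = 0.06 m²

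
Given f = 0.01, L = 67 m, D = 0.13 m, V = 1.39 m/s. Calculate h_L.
Formula: h_L = f \frac{L}{D} \frac{V^2}{2g}
h_L = 0.01·(67/0.13)·1.39²/(2·9.81) = 0.5075 m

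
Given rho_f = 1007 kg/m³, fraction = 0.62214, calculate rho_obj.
Formula: f_{sub} = \frac{\rho_{obj}}{\rho_f}
Substituting knowns: 0.62214 = rho_obj/1007
Solving for rho_obj: rho_obj = 0.62214·1007 = 626.5 kg/m³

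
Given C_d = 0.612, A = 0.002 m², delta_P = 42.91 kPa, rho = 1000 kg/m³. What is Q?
Formula: Q = C_d A \sqrt{\frac{2 \Delta P}{\rho}}
Q = 0.612·0.002·√(2·(42.91·1000)/1000)·1000 = 11.34 L/s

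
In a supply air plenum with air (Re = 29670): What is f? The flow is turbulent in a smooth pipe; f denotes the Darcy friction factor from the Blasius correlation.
Formula: f = \frac{0.316}{Re^{0.25}}
f = 0.316/29670^0.25 = 0.02408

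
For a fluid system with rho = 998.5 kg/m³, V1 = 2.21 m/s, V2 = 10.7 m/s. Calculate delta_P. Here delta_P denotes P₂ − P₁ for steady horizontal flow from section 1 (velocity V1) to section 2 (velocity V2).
Formula: \Delta P = \frac{1}{2} \rho (V_1^2 - V_2^2)
delta_P = 0.5·998.5·(2.21² − 10.7²)/1000 = -54.72 kPa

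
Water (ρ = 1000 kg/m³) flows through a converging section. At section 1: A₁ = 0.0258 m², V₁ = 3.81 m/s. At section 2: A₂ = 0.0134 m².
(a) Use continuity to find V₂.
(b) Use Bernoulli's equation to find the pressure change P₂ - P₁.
(a) Continuity: A₁V₁=A₂V₂ -> V₂=A₁V₁/A₂=0.0258*3.81/0.0134=7.34 m/s
(b) Bernoulli: P₂-P₁=0.5*rho*(V₁^2-V₂^2)/1000=0.5*1000*(3.81^2-7.34^2)/1000=-19.68 kPa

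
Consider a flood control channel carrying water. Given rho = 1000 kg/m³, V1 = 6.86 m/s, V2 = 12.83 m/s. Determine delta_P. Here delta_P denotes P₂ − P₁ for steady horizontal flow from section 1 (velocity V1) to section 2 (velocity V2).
Formula: \Delta P = \frac{1}{2} \rho (V_1^2 - V_2^2)
delta_P = 0.5·1000·(6.86² − 12.83²)/1000 = -58.77 kPa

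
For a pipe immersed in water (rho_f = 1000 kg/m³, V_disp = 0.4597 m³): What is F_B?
Formula: F_B = \rho_f g V_{disp}
F_B = 1000·9.81·0.4597 = 4510 N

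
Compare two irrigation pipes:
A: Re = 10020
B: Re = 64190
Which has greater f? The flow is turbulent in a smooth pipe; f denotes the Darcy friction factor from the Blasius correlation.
f(A) = 0.03158, f(B) = 0.01985. Answer: A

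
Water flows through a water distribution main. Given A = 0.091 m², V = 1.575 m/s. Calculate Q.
Formula: Q = A V
Q = 0.091·1.575·1000 = 143.3 L/s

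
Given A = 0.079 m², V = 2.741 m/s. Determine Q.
Formula: Q = A V
Q = 0.079·2.741·1000 = 216.5 L/s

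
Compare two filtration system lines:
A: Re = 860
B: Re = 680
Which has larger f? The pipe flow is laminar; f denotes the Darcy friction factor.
f(A) = 0.07442, f(B) = 0.09412. Answer: B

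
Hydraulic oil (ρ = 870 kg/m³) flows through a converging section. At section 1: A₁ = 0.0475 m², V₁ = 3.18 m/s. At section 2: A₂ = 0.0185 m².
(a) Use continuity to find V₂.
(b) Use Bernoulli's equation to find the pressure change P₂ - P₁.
(a) Continuity: A₁V₁=A₂V₂ -> V₂=A₁V₁/A₂=0.0475*3.18/0.0185=8.16 m/s
(b) Bernoulli: P₂-P₁=0.5*rho*(V₁^2-V₂^2)/1000=0.5*870*(3.18^2-8.16^2)/1000=-24.57 kPa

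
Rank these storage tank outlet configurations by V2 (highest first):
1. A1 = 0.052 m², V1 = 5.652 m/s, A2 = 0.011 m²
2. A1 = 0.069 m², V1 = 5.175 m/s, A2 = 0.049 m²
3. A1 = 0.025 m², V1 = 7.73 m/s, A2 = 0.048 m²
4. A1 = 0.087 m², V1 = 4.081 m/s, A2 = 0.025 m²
Case 1: V2 = 26.72 m/s
Case 2: V2 = 7.287 m/s
Case 3: V2 = 4.026 m/s
Case 4: V2 = 14.2 m/s
Ranking (highest first): 1, 4, 2, 3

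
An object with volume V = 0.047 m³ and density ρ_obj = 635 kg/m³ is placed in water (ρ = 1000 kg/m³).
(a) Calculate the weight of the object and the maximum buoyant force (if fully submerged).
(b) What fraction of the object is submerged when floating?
(a) W=rho_obj*g*V=635*9.81*0.047=292.8 N; F_B(max)=rho*g*V=1000*9.81*0.047=461.1 N
(b) Floating fraction=rho_obj/rho=635/1000=0.635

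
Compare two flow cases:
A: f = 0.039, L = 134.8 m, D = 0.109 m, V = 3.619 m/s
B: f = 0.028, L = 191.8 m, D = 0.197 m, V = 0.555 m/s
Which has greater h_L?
h_L(A) = 32.2 m, h_L(B) = 0.428 m. Answer: A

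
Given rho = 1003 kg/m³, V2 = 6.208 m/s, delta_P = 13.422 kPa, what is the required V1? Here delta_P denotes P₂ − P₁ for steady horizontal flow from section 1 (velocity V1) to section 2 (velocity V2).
Formula: \Delta P = \frac{1}{2} \rho (V_1^2 - V_2^2)
Substituting knowns: 13.422 = 0.5·1003·(V1² − 6.208²)/1000
Solving for V1: V1 = √(6.208² + 2·(13.422·1000)/1003) = 8.081 m/s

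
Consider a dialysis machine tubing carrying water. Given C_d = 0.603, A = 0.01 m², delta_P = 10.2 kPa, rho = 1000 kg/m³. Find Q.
Formula: Q = C_d A \sqrt{\frac{2 \Delta P}{\rho}}
Q = 0.603·0.01·√(2·(10.2·1000)/1000)·1000 = 27.24 L/s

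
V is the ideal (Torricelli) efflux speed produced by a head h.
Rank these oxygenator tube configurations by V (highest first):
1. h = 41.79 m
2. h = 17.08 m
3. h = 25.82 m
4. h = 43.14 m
Case 1: V = 28.63 m/s
Case 2: V = 18.31 m/s
Case 3: V = 22.51 m/s
Case 4: V = 29.09 m/s
Ranking (highest first): 4, 1, 3, 2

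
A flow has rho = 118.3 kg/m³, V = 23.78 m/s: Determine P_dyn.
Formula: P_{dyn} = \frac{1}{2} \rho V^2
P_dyn = 0.5·118.3·23.78²/1000 = 33.45 kPa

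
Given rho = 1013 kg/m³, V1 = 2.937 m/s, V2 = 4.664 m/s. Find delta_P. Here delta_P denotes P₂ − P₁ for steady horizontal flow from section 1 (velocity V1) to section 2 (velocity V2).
Formula: \Delta P = \frac{1}{2} \rho (V_1^2 - V_2^2)
delta_P = 0.5·1013·(2.937² − 4.664²)/1000 = -6.649 kPa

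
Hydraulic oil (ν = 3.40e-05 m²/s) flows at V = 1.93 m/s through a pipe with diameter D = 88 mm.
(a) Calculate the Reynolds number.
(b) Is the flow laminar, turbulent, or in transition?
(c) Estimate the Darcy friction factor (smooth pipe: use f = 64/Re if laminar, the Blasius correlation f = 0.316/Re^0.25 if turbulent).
(a) Re = V·D/ν = 1.93·0.088/3.40e-05 = 4995.3
(b) Flow regime: turbulent (Re > 4000)
(c) Friction factor: f = 0.316/Re^0.25 = 0.316/4995.3^0.25 = 0.03759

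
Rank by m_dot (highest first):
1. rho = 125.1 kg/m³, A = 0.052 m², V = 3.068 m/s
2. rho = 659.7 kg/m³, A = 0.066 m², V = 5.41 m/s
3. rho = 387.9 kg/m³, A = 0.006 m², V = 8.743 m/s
Case 1: m_dot = 19.96 kg/s
Case 2: m_dot = 235.6 kg/s
Case 3: m_dot = 20.35 kg/s
Ranking (highest first): 2, 3, 1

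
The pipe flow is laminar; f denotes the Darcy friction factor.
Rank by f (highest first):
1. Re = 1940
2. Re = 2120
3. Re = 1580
Case 1: f = 0.03299
Case 2: f = 0.03019
Case 3: f = 0.04051
Ranking (highest first): 3, 1, 2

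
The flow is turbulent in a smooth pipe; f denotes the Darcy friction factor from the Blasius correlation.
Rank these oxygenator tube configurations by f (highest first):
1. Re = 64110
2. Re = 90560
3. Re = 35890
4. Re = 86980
Case 1: f = 0.01986
Case 2: f = 0.01822
Case 3: f = 0.02296
Case 4: f = 0.0184
Ranking (highest first): 3, 1, 4, 2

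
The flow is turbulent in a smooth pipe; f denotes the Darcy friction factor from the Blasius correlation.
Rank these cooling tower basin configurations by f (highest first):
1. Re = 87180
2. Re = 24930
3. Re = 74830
Case 1: f = 0.01839
Case 2: f = 0.02515
Case 3: f = 0.01911
Ranking (highest first): 2, 3, 1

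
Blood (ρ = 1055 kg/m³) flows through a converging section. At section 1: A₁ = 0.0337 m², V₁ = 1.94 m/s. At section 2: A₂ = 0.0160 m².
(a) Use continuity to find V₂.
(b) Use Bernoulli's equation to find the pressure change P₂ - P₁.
(a) Continuity: A₁V₁=A₂V₂ -> V₂=A₁V₁/A₂=0.0337*1.94/0.0160=4.09 m/s
(b) Bernoulli: P₂-P₁=0.5*rho*(V₁^2-V₂^2)/1000=0.5*1055*(1.94^2-4.09^2)/1000=-6.839 kPa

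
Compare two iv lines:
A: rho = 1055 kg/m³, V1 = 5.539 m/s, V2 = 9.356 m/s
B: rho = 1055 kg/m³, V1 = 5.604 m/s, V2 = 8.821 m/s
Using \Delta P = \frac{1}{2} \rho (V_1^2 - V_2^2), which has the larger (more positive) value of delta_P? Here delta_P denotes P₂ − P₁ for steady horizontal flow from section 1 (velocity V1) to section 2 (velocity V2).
delta_P(A) = -29.99 kPa, delta_P(B) = -24.48 kPa. Answer: B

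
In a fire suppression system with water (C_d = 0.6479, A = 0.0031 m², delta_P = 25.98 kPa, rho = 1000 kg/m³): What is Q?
Formula: Q = C_d A \sqrt{\frac{2 \Delta P}{\rho}}
Q = 0.6479·0.0031·√(2·(25.98·1000)/1000)·1000 = 14.48 L/s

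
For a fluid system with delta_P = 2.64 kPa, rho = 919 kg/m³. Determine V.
Formula: V = \sqrt{\frac{2 \Delta P}{\rho}}
V = √(2·(2.64·1000)/919) = 2.397 m/s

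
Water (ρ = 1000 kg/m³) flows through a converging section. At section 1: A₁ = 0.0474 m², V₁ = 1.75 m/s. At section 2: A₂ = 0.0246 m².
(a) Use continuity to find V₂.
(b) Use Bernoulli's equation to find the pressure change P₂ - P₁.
(a) Continuity: A₁V₁=A₂V₂ -> V₂=A₁V₁/A₂=0.0474*1.75/0.0246=3.37 m/s
(b) Bernoulli: P₂-P₁=0.5*rho*(V₁^2-V₂^2)/1000=0.5*1000*(1.75^2-3.37^2)/1000=-4.147 kPa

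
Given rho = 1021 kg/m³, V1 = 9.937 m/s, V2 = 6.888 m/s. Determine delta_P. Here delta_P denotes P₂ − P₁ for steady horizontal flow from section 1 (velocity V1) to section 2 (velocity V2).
Formula: \Delta P = \frac{1}{2} \rho (V_1^2 - V_2^2)
delta_P = 0.5·1021·(9.937² − 6.888²)/1000 = 26.19 kPa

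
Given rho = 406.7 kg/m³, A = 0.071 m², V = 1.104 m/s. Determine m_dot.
Formula: \dot{m} = \rho A V
m_dot = 406.7·0.071·1.104 = 31.88 kg/s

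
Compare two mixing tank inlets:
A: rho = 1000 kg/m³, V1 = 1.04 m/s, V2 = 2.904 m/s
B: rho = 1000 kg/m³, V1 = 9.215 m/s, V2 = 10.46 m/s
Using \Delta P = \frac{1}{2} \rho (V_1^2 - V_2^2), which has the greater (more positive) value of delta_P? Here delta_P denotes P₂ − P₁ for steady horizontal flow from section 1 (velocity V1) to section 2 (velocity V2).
delta_P(A) = -3.676 kPa, delta_P(B) = -12.25 kPa. Answer: A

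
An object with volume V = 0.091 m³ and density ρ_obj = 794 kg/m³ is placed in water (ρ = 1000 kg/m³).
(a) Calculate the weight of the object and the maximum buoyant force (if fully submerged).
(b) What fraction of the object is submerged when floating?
(a) W=rho_obj*g*V=794*9.81*0.091=708.8 N; F_B(max)=rho*g*V=1000*9.81*0.091=892.7 N
(b) Floating fraction=rho_obj/rho=794/1000=0.794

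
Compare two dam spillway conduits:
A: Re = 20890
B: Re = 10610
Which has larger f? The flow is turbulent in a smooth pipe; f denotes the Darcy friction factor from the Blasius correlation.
f(A) = 0.02628, f(B) = 0.03114. Answer: B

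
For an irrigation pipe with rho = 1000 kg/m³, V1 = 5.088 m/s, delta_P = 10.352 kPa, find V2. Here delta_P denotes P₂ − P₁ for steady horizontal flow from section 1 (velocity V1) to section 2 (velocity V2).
Formula: \Delta P = \frac{1}{2} \rho (V_1^2 - V_2^2)
Substituting knowns: 10.352 = 0.5·1000·(5.088² − V2²)/1000
Solving for V2: V2 = √(5.088² − 2·(10.352·1000)/1000) = 2.277 m/s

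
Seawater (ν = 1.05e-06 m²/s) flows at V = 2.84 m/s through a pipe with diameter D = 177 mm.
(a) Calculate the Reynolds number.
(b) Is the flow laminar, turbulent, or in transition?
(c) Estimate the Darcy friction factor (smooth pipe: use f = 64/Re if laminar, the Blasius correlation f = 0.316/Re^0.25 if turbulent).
(a) Re = V·D/ν = 2.84·0.177/1.05e-06 = 478740
(b) Flow regime: turbulent (Re > 4000)
(c) Friction factor: f = 0.316/Re^0.25 = 0.316/478740^0.25 = 0.01201 (Blasius is strictly valid for Re ≲ 1e5; used here as the smooth-pipe estimate the problem specifies)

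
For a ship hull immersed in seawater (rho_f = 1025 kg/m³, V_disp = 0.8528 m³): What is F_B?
Formula: F_B = \rho_f g V_{disp}
F_B = 1025·9.81·0.8528 = 8575 N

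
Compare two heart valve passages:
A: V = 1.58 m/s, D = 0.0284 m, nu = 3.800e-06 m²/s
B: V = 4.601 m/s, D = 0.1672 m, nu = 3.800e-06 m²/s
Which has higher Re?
Re(A) = 11808, Re(B) = 202444. Answer: B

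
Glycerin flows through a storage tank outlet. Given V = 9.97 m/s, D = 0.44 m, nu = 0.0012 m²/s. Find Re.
Formula: Re = \frac{V D}{\nu}
Re = 9.97·0.44/0.0012 = 3656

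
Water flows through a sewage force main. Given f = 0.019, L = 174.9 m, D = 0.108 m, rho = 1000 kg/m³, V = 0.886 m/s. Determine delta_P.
Formula: \Delta P = f \frac{L}{D} \frac{\rho V^2}{2}
delta_P = 0.019·(174.9/0.108)·0.5·1000·0.886²/1000 = 12.08 kPa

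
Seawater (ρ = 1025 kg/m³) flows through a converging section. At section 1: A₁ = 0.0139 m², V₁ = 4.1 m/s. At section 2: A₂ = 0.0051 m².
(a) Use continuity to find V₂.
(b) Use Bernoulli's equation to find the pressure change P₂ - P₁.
(a) Continuity: A₁V₁=A₂V₂ -> V₂=A₁V₁/A₂=0.0139*4.1/0.0051=11.17 m/s
(b) Bernoulli: P₂-P₁=0.5*rho*(V₁^2-V₂^2)/1000=0.5*1025*(4.1^2-11.17^2)/1000=-55.33 kPa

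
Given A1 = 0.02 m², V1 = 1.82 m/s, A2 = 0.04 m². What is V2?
Formula: V_2 = \frac{A_1 V_1}{A_2}
V2 = 0.02·1.82/0.04 = 0.91 m/s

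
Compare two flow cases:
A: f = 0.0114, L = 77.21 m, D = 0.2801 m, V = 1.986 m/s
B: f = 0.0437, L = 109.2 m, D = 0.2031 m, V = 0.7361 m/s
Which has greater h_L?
h_L(A) = 0.6317 m, h_L(B) = 0.6489 m. Answer: B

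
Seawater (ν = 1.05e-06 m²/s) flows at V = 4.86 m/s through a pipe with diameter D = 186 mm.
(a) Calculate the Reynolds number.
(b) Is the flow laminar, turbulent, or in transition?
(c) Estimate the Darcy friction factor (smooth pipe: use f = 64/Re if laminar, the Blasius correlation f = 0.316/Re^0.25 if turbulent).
(a) Re = V·D/ν = 4.86·0.186/1.05e-06 = 860910
(b) Flow regime: turbulent (Re > 4000)
(c) Friction factor: f = 0.316/Re^0.25 = 0.316/860910^0.25 = 0.01037 (Blasius is strictly valid for Re ≲ 1e5; used here as the smooth-pipe estimate the problem specifies)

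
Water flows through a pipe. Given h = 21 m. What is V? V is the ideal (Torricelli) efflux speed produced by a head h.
Formula: V = \sqrt{2 g h}
V = √(2·9.81·21) = 20.3 m/s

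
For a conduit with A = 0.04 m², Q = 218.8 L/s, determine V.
Formula: Q = A V
Substituting knowns: 218.8 = 0.04·V·1000
Solving for V: V = (218.8/1000)/0.04 = 5.47 m/s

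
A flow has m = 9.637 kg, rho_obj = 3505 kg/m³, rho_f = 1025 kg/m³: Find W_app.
Formula: W_{app} = mg\left(1 - \frac{\rho_f}{\rho_{obj}}\right)
W_app = 9.637·9.81·(1 − 1025/3505) = 66.89 N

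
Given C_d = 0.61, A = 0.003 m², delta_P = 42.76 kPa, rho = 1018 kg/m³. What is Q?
Formula: Q = C_d A \sqrt{\frac{2 \Delta P}{\rho}}
Q = 0.61·0.003·√(2·(42.76·1000)/1018)·1000 = 16.77 L/s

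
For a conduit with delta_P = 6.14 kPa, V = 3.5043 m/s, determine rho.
Formula: V = \sqrt{\frac{2 \Delta P}{\rho}}
Substituting knowns: 3.5043 = √(2·(6.14·1000)/rho)
Solving for rho: rho = 2·(6.14·1000)/3.5043² = 1000 kg/m³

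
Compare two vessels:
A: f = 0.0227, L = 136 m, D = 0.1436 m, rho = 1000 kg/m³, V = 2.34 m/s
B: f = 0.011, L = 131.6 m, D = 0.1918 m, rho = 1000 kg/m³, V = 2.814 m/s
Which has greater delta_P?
delta_P(A) = 58.86 kPa, delta_P(B) = 29.88 kPa. Answer: A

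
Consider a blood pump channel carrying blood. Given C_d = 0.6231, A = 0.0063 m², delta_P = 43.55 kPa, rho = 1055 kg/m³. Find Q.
Formula: Q = C_d A \sqrt{\frac{2 \Delta P}{\rho}}
Q = 0.6231·0.0063·√(2·(43.55·1000)/1055)·1000 = 35.67 L/s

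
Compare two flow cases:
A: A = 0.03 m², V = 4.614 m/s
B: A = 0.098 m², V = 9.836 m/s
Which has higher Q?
Q(A) = 138.4 L/s, Q(B) = 963.9 L/s. Answer: B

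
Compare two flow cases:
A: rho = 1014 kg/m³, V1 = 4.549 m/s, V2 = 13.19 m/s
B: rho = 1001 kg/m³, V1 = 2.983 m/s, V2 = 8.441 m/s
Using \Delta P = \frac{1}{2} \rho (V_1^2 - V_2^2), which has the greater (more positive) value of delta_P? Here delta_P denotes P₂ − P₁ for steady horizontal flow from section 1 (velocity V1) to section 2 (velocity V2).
delta_P(A) = -77.71 kPa, delta_P(B) = -31.21 kPa. Answer: B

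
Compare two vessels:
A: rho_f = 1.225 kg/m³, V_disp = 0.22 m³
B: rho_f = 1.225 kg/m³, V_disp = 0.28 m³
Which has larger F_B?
F_B(A) = 2.644 N, F_B(B) = 3.365 N. Answer: B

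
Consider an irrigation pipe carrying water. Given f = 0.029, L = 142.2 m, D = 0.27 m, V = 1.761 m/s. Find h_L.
Formula: h_L = f \frac{L}{D} \frac{V^2}{2g}
h_L = 0.029·(142.2/0.27)·1.761²/(2·9.81) = 2.414 m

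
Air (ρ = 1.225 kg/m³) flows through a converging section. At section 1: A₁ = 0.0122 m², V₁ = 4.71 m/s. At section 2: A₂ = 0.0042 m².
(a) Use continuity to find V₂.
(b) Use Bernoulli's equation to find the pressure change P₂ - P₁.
(a) Continuity: A₁V₁=A₂V₂ -> V₂=A₁V₁/A₂=0.0122*4.71/0.0042=13.68 m/s
(b) Bernoulli: P₂-P₁=0.5*rho*(V₁^2-V₂^2)/1000=0.5*1.225*(4.71^2-13.68^2)/1000=-0.101 kPa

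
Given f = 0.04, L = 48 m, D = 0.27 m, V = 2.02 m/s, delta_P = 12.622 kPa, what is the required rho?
Formula: \Delta P = f \frac{L}{D} \frac{\rho V^2}{2}
Substituting knowns: 12.622 = 0.04·(48/0.27)·0.5·rho·2.02²/1000
Solving for rho: rho = (12.622·1000)/(0.04·(48/0.27)·0.5·2.02²) = 870 kg/m³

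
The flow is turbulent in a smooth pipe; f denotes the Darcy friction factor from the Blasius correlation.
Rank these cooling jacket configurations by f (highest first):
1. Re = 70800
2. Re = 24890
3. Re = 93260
Case 1: f = 0.01937
Case 2: f = 0.02516
Case 3: f = 0.01808
Ranking (highest first): 2, 1, 3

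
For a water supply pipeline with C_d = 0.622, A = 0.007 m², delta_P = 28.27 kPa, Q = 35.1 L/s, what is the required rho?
Formula: Q = C_d A \sqrt{\frac{2 \Delta P}{\rho}}
Substituting knowns: 35.1 = 0.622·0.007·√(2·(28.27·1000)/rho)·1000
Solving for rho: rho = 2·(28.27·1000)/((35.1/1000)/(0.622·0.007))² = 870 kg/m³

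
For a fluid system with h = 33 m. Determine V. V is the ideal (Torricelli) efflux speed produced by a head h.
Formula: V = \sqrt{2 g h}
V = √(2·9.81·33) = 25.45 m/s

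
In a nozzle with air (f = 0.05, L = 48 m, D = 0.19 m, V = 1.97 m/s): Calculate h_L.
Formula: h_L = f \frac{L}{D} \frac{V^2}{2g}
h_L = 0.05·(48/0.19)·1.97²/(2·9.81) = 2.499 m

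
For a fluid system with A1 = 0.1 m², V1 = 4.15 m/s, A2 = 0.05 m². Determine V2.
Formula: V_2 = \frac{A_1 V_1}{A_2}
V2 = 0.1·4.15/0.05 = 8.3 m/s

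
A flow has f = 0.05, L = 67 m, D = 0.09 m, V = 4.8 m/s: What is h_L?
Formula: h_L = f \frac{L}{D} \frac{V^2}{2g}
h_L = 0.05·(67/0.09)·4.8²/(2·9.81) = 43.71 m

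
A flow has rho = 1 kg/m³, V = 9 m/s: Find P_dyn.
Formula: P_{dyn} = \frac{1}{2} \rho V^2
P_dyn = 0.5·1·9²/1000 = 0.0405 kPa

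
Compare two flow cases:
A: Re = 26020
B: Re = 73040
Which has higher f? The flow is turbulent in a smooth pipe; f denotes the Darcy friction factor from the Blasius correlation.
f(A) = 0.02488, f(B) = 0.01922. Answer: A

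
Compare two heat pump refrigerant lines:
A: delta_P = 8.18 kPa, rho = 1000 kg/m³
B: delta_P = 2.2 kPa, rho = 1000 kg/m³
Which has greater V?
V(A) = 4.045 m/s, V(B) = 2.098 m/s. Answer: A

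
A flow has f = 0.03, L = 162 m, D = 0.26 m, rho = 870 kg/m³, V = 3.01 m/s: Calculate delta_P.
Formula: \Delta P = f \frac{L}{D} \frac{\rho V^2}{2}
delta_P = 0.03·(162/0.26)·0.5·870·3.01²/1000 = 73.67 kPa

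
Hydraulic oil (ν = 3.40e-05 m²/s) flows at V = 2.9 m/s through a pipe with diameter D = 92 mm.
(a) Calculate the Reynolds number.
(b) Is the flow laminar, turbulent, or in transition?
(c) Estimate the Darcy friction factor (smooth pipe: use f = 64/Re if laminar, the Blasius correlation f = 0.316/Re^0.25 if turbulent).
(a) Re = V·D/ν = 2.9·0.092/3.40e-05 = 7847.1
(b) Flow regime: turbulent (Re > 4000)
(c) Friction factor: f = 0.316/Re^0.25 = 0.316/7847.1^0.25 = 0.03357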